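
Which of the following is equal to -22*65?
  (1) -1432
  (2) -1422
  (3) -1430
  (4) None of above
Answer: 3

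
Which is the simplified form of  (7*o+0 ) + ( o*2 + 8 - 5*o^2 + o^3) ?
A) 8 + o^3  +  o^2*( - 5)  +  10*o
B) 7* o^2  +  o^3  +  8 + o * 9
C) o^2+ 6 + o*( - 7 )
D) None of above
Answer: D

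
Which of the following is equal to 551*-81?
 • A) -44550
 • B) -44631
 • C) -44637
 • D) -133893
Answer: B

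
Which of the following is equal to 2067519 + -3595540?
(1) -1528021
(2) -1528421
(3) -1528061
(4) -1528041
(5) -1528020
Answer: 1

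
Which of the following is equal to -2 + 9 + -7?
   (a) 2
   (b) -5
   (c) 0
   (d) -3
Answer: c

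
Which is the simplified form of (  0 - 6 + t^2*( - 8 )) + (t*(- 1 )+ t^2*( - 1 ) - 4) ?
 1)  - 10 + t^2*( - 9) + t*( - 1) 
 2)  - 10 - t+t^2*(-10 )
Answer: 1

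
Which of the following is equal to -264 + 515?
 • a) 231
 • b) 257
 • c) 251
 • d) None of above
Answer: c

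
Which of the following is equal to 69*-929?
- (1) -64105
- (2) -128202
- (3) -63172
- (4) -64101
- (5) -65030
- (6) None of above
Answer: 4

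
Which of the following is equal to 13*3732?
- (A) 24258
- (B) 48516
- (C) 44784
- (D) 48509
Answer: B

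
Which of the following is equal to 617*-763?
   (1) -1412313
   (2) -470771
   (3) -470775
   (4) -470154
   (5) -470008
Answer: 2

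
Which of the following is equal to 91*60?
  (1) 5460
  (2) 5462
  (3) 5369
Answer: 1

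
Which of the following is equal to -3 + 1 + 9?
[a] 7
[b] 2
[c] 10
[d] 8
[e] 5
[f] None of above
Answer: a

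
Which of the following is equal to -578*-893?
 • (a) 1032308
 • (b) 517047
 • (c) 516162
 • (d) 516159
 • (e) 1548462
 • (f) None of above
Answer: f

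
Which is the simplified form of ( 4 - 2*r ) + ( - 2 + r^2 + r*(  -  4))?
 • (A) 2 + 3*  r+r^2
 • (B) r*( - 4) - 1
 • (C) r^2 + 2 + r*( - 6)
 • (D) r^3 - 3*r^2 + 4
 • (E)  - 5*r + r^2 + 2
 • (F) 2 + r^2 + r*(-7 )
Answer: C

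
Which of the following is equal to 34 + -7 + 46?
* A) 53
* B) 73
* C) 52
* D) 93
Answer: B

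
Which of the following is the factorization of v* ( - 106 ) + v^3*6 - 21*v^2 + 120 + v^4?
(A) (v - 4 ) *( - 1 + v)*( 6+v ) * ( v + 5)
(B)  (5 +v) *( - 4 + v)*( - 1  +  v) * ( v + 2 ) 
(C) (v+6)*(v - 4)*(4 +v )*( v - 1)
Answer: A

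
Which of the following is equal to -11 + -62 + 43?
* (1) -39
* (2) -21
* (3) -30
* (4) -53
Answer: 3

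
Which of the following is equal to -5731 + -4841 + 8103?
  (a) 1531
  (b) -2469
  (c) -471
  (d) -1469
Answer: b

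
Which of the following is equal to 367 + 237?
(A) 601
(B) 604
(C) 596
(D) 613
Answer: B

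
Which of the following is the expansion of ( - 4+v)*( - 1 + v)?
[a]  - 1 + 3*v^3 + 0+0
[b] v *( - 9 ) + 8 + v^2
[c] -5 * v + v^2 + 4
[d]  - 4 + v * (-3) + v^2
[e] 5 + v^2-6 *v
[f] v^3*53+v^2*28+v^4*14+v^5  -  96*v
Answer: c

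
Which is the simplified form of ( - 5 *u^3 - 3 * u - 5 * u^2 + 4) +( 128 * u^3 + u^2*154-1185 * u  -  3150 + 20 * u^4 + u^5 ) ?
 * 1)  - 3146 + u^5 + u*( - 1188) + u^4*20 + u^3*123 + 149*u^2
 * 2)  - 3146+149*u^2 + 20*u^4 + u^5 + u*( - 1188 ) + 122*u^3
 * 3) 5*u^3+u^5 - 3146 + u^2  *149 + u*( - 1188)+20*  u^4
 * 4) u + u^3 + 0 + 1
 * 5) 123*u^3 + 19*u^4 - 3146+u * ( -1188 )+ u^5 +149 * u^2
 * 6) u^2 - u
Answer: 1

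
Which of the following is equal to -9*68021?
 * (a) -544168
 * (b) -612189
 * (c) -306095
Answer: b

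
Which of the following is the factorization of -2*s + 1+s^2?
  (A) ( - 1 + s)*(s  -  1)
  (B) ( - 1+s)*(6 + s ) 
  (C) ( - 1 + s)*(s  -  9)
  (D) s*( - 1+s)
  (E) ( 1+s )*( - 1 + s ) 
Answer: A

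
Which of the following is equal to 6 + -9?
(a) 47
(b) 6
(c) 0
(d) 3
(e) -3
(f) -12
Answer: e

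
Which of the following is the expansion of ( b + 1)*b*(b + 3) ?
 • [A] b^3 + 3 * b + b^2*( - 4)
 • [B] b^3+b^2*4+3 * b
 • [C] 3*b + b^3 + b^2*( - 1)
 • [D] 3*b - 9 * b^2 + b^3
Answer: B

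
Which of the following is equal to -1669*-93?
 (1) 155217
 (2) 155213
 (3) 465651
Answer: 1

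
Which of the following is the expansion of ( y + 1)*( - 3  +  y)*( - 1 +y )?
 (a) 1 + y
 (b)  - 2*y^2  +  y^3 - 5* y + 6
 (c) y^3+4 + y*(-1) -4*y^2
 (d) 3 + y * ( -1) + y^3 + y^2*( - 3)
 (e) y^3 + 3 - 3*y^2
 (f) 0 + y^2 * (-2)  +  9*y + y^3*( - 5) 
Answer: d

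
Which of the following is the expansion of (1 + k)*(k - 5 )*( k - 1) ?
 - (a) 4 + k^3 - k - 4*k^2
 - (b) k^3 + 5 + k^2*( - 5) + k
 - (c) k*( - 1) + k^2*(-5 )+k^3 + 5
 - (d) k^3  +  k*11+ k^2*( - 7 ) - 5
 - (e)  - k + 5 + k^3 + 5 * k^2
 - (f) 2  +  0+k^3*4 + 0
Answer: c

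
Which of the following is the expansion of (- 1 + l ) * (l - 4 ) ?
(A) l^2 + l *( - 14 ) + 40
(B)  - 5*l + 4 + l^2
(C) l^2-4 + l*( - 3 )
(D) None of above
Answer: B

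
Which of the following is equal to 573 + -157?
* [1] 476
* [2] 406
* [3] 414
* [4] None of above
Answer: 4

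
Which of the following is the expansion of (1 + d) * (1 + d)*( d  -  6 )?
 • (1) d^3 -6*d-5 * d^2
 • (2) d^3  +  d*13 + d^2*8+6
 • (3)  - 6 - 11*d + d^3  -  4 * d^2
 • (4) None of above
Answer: 3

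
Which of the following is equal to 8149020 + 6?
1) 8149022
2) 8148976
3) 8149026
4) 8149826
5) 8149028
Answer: 3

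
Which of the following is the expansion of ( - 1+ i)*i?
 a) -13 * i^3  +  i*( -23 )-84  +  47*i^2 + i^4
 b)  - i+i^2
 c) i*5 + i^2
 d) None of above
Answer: b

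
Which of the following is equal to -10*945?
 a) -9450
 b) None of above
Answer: a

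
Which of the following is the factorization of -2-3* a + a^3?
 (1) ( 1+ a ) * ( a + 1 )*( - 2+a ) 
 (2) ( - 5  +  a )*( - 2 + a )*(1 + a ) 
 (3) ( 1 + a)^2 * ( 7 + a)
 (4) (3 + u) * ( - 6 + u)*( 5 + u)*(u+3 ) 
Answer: 1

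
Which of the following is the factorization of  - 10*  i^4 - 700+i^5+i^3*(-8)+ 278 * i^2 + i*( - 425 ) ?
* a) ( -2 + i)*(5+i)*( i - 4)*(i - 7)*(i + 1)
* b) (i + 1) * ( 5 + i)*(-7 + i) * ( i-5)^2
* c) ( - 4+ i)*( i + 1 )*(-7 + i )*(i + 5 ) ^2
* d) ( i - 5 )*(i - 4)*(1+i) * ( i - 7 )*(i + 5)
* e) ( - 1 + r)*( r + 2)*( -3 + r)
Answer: d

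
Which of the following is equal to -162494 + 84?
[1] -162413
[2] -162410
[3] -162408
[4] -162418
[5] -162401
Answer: 2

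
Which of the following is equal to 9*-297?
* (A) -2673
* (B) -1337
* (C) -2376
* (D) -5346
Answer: A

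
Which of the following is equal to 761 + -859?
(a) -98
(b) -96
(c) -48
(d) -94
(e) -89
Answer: a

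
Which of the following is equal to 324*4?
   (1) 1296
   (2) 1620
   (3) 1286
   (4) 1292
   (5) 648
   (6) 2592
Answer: 1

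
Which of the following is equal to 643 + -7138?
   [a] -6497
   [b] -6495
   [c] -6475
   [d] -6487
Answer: b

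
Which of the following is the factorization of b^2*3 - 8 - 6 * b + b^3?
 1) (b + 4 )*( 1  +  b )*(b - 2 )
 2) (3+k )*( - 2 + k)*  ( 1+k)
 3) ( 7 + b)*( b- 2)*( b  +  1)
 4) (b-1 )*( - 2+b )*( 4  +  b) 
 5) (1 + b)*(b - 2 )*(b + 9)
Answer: 1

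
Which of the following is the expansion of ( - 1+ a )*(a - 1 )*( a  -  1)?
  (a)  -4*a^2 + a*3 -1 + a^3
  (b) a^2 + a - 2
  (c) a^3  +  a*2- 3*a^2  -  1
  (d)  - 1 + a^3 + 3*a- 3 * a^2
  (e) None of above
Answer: d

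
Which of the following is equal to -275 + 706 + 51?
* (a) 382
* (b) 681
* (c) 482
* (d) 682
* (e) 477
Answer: c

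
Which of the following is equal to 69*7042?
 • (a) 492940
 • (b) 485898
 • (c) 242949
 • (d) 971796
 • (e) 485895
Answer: b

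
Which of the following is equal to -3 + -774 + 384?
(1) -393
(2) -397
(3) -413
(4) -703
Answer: 1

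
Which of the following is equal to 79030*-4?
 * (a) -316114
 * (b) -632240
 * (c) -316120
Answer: c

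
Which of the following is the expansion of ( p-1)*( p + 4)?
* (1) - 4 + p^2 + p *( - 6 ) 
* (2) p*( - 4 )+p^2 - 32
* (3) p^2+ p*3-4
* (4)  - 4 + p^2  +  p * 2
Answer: 3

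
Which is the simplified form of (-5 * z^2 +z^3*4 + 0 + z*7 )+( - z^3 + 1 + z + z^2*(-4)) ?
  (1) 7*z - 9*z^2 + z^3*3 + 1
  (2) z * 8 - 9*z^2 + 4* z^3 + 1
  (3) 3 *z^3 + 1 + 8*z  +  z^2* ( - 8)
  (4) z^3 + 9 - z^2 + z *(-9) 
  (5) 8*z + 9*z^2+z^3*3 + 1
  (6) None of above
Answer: 6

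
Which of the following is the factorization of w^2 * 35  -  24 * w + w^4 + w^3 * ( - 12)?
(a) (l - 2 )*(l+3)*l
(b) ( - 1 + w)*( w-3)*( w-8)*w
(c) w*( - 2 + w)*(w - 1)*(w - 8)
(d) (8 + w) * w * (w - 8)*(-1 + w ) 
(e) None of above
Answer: b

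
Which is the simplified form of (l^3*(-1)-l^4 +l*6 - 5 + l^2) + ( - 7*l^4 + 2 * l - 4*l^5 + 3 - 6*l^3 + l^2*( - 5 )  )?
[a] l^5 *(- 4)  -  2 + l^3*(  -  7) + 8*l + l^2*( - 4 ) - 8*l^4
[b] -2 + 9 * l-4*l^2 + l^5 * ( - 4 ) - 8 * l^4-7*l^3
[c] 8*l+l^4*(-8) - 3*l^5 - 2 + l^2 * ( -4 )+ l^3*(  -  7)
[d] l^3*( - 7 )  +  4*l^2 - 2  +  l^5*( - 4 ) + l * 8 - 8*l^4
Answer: a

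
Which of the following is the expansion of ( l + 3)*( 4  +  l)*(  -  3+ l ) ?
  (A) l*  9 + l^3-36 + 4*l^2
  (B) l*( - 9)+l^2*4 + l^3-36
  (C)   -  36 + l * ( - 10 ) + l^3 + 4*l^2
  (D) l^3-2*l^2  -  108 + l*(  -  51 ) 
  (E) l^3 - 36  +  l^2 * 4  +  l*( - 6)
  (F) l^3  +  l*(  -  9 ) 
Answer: B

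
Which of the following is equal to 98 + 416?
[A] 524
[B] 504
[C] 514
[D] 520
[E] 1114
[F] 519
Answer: C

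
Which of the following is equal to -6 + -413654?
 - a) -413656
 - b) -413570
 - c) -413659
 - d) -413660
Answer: d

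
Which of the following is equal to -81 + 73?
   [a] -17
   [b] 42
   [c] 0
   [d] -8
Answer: d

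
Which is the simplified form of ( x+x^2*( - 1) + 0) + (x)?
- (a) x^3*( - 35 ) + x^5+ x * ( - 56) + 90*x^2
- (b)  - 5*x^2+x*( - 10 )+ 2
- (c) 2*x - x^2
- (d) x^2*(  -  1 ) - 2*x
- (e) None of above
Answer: c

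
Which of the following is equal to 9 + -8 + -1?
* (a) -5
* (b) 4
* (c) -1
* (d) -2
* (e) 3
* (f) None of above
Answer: f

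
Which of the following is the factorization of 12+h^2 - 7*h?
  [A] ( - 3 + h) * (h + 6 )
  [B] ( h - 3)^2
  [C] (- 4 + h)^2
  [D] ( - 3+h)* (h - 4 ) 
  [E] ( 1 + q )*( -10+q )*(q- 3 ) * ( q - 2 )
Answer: D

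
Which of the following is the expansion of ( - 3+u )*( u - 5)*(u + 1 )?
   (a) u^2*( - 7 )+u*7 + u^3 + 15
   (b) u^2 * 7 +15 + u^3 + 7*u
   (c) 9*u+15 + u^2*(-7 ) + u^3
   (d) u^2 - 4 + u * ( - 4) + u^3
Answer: a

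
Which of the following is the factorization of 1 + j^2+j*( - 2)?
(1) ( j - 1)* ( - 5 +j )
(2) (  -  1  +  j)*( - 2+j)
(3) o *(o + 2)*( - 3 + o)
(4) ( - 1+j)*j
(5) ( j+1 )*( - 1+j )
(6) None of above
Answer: 6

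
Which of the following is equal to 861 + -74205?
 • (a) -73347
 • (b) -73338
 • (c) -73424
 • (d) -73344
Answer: d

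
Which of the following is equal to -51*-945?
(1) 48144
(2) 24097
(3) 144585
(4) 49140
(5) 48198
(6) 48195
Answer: 6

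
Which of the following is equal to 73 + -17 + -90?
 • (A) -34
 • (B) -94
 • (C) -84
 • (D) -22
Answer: A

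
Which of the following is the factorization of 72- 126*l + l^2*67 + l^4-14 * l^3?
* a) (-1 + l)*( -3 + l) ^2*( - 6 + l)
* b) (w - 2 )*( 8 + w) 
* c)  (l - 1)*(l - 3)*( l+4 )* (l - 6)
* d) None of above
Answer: d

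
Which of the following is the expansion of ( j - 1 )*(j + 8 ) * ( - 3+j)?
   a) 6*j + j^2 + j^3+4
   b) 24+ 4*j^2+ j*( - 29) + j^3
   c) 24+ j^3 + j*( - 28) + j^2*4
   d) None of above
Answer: b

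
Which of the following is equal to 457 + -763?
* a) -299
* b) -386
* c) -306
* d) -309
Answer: c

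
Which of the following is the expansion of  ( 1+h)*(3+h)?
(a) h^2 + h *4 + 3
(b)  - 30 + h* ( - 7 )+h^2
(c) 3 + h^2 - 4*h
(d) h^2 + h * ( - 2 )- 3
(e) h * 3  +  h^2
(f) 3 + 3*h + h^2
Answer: a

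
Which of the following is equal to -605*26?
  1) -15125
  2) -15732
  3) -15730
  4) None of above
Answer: 3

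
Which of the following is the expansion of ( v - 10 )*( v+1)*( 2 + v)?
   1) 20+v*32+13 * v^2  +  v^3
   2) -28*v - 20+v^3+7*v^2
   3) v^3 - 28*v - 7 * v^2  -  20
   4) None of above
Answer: 3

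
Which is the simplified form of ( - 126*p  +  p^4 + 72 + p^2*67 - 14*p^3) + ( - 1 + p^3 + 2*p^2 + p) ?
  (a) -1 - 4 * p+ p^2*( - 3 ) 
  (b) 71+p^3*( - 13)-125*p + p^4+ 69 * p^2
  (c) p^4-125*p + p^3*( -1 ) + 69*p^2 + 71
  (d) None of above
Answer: b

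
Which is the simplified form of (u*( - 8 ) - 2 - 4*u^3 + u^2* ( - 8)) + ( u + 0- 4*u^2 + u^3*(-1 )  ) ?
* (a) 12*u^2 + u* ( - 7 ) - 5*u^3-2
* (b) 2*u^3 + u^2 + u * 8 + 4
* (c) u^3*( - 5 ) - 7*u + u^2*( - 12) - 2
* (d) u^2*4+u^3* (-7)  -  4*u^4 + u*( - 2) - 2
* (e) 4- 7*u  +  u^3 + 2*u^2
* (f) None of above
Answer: c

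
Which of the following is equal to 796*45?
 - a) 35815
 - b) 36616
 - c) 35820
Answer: c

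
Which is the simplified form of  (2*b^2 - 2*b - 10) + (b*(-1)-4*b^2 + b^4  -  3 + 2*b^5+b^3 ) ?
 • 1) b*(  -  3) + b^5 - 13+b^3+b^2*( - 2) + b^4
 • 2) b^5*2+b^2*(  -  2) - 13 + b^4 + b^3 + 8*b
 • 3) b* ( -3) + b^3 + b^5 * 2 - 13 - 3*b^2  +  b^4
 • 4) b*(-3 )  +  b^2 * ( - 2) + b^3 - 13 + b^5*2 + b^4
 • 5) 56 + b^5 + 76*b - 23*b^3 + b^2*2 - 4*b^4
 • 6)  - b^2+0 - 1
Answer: 4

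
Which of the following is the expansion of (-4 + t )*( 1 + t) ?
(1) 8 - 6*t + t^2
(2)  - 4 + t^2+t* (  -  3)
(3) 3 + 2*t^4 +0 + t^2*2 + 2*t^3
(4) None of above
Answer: 2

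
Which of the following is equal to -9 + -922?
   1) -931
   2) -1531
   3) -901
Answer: 1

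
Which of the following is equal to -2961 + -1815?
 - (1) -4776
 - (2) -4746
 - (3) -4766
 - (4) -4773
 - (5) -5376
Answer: 1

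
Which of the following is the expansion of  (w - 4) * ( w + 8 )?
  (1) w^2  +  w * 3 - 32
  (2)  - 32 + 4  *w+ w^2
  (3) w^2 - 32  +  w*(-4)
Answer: 2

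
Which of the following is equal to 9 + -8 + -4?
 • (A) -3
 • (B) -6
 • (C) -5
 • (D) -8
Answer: A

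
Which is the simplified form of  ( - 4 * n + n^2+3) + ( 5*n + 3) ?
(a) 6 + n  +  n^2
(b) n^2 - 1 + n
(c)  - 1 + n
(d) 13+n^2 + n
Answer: a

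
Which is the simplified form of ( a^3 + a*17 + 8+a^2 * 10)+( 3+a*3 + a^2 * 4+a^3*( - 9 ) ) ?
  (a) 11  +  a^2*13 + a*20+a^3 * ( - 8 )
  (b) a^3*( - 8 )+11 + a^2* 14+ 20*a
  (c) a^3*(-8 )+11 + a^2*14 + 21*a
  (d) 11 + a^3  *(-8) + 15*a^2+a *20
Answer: b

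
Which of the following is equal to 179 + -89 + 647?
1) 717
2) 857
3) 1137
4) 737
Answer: 4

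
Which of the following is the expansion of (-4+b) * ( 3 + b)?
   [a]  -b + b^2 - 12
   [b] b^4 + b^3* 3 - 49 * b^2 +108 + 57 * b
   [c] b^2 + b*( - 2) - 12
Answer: a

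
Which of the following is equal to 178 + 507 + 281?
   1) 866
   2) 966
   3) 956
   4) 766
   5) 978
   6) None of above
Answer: 2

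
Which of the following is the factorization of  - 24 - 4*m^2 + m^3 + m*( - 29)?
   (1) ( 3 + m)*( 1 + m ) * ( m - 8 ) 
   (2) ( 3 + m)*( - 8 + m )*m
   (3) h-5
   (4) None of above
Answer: 1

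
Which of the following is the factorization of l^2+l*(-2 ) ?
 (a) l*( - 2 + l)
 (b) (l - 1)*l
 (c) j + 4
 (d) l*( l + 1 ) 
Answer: a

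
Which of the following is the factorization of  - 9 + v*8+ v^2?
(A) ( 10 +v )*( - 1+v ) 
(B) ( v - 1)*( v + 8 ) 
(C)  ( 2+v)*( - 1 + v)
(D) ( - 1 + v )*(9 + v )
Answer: D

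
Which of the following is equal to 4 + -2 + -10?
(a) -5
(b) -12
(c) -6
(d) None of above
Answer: d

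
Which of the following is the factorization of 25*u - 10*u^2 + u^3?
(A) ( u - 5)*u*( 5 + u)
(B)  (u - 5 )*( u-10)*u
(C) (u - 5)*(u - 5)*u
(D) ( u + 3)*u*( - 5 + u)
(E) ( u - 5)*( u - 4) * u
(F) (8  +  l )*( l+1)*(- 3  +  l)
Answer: C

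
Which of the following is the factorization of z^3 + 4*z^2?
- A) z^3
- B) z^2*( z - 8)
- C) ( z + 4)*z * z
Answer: C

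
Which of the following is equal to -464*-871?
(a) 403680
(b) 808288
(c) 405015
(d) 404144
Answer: d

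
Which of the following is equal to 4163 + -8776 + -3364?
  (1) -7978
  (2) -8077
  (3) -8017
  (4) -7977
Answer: 4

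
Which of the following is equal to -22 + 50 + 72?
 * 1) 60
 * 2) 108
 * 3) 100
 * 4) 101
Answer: 3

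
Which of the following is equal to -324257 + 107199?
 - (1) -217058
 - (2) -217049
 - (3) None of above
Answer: 1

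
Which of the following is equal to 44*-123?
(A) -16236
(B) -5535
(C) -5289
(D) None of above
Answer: D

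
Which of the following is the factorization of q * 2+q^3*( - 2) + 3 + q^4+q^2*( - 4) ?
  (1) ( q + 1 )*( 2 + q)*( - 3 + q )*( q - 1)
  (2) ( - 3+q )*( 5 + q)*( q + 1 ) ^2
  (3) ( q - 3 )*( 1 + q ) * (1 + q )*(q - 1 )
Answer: 3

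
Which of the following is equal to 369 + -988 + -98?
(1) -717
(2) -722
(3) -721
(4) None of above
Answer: 1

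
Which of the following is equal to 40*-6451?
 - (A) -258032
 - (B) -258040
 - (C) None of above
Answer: B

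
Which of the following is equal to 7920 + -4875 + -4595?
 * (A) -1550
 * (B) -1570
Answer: A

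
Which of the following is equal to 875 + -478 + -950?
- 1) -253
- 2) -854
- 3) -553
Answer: 3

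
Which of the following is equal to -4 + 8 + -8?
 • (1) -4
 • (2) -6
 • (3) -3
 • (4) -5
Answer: 1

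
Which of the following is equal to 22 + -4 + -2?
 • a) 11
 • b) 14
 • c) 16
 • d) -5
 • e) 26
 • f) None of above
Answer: c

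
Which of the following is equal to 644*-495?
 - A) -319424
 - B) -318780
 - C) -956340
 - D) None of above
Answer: B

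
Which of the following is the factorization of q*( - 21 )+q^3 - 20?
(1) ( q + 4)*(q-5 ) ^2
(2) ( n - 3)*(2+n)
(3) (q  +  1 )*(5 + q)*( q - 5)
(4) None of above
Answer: 4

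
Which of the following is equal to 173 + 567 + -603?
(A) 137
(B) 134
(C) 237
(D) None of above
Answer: A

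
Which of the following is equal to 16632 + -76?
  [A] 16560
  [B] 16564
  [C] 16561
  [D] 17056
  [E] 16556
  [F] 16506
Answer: E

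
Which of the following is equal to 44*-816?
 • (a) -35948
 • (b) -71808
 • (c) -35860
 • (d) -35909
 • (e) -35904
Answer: e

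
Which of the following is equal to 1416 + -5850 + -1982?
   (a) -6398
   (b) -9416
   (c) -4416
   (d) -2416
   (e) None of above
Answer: e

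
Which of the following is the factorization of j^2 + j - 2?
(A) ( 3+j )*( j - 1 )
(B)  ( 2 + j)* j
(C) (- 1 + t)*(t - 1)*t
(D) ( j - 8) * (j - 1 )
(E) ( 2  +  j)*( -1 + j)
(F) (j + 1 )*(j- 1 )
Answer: E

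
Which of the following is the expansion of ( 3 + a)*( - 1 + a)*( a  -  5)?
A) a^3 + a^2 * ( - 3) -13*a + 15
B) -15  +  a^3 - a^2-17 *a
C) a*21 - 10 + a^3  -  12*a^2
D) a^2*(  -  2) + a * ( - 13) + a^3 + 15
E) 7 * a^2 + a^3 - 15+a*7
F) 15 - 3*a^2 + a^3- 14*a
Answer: A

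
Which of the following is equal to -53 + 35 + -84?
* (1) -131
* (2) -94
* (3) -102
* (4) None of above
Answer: 3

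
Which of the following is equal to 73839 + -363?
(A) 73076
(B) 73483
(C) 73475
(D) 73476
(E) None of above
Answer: D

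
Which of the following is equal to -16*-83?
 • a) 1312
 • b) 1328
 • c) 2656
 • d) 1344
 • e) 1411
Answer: b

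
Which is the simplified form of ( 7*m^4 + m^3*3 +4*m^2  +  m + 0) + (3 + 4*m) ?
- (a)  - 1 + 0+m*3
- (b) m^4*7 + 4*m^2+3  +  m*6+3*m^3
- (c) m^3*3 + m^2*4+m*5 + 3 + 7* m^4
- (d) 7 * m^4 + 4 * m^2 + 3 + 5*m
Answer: c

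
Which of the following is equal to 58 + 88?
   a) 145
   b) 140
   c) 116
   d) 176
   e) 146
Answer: e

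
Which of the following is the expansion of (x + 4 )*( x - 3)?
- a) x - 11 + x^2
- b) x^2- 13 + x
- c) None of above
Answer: c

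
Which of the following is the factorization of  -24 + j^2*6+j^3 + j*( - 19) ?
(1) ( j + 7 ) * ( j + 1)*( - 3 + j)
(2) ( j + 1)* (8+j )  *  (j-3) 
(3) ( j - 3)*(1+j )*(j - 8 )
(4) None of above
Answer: 2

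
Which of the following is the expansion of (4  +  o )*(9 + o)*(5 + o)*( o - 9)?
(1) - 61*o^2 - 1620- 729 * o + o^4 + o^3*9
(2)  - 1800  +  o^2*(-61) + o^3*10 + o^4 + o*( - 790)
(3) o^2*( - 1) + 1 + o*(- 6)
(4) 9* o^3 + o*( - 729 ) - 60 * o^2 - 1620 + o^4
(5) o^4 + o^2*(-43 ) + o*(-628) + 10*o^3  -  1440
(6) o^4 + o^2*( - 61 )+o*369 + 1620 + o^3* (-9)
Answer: 1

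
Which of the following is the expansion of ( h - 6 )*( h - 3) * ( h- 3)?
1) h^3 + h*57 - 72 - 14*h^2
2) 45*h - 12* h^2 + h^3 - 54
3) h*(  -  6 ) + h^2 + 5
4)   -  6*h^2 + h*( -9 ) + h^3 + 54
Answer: 2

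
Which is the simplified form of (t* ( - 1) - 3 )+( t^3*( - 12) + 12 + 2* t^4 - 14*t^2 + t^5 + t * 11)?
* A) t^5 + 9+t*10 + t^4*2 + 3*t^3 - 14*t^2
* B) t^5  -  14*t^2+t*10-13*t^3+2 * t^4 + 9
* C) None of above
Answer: C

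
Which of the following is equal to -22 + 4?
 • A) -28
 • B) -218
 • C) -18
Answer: C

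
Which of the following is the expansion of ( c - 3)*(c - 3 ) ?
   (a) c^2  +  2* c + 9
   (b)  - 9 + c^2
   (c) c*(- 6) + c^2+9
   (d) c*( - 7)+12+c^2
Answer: c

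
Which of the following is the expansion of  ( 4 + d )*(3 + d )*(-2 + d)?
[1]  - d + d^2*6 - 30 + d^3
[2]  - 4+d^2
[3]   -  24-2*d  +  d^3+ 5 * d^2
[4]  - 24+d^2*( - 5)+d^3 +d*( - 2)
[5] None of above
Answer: 3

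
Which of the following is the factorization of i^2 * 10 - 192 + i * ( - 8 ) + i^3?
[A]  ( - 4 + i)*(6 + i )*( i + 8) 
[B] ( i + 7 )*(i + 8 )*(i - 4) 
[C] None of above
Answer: A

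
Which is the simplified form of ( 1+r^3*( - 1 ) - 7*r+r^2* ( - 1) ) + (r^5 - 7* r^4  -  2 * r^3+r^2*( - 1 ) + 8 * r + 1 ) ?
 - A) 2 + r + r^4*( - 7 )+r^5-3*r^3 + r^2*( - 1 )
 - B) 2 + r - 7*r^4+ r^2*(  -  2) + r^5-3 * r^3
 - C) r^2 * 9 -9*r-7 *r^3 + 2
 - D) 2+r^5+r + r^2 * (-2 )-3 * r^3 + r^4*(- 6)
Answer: B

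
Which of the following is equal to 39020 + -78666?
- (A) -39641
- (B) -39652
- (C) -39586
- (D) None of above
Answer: D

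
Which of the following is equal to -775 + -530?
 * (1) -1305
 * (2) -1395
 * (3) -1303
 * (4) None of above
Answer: 1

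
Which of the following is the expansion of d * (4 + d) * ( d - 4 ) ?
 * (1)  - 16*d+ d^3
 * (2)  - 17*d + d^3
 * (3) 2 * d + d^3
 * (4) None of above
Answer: 1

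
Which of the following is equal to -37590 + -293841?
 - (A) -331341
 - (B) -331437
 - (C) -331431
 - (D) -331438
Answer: C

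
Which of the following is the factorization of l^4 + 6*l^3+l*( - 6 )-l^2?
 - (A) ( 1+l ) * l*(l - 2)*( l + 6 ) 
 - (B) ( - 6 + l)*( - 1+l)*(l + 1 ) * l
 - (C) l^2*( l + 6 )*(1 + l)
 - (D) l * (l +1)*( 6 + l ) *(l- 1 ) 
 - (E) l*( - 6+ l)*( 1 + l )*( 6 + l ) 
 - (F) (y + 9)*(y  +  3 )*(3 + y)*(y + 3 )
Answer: D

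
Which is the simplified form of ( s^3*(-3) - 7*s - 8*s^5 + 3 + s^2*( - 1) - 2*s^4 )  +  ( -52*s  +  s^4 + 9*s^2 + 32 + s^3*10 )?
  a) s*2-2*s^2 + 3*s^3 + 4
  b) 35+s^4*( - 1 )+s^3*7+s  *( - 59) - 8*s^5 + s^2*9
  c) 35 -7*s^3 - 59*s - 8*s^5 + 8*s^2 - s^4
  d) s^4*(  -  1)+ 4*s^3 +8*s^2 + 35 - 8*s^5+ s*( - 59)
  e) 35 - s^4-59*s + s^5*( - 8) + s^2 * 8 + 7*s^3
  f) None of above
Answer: e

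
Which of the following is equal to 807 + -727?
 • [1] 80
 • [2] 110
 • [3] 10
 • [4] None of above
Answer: 1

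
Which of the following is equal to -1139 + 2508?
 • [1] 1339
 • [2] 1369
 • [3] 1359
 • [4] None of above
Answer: 2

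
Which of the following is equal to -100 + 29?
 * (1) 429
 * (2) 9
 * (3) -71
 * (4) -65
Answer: 3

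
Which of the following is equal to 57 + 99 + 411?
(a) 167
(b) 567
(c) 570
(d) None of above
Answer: b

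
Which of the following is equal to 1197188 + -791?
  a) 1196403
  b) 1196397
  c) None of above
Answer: b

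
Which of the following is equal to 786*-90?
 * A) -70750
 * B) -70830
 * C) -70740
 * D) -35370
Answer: C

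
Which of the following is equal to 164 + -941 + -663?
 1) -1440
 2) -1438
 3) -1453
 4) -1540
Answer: 1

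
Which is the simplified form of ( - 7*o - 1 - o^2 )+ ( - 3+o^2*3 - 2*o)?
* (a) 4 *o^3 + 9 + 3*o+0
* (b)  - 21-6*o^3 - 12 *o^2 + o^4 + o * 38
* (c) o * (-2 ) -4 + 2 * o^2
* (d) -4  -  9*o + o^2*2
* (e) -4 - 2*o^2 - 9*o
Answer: d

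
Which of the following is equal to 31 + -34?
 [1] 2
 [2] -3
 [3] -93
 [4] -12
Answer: 2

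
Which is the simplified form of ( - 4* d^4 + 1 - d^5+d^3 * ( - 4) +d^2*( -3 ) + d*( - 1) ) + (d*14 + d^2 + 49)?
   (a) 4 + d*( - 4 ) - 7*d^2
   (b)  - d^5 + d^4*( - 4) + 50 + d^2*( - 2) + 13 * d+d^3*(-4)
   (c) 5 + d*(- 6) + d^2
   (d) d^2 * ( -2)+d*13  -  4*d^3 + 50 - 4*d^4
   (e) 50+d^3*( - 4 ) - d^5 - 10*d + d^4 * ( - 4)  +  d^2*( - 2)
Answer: b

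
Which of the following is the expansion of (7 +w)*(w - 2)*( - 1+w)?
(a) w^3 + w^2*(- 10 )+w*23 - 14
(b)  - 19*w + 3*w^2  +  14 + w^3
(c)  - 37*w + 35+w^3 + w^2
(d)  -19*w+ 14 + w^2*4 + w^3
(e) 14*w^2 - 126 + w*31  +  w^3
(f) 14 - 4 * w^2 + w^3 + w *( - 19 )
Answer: d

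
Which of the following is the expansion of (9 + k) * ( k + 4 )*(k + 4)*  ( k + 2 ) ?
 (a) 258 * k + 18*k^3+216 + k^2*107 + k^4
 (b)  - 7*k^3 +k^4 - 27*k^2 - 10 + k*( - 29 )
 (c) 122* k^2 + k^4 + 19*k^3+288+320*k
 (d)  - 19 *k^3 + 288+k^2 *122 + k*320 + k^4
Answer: c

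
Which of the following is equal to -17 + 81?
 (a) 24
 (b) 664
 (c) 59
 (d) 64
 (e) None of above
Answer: d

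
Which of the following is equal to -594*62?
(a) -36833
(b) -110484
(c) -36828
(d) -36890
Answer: c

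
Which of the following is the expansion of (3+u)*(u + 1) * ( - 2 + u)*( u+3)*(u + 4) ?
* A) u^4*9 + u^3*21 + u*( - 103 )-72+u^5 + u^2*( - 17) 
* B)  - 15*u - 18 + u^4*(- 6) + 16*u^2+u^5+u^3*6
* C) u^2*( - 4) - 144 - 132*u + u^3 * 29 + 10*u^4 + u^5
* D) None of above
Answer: D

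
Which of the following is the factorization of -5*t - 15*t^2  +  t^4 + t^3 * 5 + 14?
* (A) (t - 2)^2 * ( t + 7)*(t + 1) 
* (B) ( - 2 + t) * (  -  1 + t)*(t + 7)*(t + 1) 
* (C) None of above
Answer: B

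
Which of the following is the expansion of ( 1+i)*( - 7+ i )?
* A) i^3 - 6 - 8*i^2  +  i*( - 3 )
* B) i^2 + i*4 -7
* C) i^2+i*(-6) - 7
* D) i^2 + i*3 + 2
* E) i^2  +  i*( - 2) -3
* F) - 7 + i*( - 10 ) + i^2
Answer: C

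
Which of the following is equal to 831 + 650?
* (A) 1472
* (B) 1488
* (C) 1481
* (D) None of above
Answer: C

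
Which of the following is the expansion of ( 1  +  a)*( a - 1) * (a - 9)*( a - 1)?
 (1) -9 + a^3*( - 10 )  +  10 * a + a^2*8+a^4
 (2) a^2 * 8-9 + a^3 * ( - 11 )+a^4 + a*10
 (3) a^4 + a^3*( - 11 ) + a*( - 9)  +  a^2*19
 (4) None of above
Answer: 1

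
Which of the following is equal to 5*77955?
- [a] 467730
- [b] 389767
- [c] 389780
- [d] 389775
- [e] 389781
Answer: d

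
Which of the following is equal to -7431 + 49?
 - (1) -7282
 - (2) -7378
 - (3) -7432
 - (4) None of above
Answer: 4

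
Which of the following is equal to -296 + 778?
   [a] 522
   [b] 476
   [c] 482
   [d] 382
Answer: c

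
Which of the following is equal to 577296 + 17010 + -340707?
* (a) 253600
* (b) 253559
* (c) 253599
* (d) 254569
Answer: c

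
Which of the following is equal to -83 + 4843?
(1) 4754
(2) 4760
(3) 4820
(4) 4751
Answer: 2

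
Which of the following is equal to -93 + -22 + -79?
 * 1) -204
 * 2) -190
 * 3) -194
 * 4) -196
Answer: 3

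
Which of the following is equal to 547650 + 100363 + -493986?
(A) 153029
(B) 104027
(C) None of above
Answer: C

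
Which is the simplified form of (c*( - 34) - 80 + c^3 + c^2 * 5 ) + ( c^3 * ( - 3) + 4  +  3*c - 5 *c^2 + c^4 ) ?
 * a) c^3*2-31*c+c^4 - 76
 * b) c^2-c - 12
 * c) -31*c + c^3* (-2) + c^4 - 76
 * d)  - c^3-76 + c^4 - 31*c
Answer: c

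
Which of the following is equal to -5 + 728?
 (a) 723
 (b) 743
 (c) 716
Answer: a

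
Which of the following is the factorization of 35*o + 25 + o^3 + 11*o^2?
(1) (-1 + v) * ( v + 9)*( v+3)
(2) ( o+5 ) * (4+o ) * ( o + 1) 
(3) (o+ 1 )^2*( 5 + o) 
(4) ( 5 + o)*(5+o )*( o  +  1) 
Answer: 4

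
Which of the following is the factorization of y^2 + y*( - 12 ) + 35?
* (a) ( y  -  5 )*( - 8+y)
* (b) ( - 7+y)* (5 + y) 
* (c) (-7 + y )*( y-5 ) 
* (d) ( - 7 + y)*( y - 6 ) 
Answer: c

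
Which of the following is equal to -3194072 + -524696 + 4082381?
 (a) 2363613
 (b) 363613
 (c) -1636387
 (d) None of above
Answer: b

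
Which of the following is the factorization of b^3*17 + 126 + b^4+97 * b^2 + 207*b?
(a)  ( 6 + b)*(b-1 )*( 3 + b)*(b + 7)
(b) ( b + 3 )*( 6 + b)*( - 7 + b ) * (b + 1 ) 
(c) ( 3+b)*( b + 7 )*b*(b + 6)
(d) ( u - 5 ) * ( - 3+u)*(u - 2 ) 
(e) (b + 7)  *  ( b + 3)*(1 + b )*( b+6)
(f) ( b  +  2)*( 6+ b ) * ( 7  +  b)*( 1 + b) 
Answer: e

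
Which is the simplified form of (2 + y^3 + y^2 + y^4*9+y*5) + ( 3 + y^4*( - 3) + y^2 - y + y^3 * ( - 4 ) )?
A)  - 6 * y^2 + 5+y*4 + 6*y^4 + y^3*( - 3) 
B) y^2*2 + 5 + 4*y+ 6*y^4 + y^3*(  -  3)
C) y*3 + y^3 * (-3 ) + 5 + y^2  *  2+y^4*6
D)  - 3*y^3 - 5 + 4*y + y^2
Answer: B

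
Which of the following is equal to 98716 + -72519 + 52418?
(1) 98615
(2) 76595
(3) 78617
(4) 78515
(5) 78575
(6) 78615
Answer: 6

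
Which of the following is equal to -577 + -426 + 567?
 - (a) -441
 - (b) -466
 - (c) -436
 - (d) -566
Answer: c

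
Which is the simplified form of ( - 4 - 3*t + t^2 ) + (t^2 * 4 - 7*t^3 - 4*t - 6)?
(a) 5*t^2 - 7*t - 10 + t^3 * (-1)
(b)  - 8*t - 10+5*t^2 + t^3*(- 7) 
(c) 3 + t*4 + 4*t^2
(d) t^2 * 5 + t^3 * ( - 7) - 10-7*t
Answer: d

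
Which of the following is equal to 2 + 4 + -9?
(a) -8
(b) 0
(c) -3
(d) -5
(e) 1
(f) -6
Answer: c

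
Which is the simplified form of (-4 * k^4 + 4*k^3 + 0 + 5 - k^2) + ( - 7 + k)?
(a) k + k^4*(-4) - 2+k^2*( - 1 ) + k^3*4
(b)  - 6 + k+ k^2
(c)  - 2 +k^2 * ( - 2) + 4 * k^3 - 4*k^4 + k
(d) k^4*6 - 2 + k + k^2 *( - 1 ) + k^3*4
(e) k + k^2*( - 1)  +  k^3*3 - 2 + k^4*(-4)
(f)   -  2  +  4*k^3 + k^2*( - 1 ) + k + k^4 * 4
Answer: a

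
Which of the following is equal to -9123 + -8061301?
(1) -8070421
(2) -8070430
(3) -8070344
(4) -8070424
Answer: 4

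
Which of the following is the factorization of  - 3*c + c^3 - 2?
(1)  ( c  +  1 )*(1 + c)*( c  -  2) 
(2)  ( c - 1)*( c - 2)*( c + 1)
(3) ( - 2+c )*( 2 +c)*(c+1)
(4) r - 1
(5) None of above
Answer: 1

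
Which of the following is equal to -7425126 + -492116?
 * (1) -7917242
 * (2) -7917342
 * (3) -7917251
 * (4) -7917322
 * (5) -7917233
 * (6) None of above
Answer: 1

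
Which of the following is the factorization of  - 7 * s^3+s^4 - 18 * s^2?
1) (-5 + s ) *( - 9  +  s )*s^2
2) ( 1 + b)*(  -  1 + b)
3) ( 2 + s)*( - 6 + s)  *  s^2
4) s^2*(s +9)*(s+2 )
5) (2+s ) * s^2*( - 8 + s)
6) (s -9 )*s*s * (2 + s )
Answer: 6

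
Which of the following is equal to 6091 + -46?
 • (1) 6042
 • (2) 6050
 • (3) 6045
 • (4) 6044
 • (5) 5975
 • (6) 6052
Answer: 3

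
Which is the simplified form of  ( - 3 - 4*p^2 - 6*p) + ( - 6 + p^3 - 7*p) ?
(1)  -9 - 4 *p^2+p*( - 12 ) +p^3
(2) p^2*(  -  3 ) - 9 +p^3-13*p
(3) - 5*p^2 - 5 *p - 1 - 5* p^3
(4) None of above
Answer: 4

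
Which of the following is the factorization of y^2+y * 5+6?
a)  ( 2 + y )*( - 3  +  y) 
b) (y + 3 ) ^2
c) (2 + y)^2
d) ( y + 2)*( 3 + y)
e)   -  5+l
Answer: d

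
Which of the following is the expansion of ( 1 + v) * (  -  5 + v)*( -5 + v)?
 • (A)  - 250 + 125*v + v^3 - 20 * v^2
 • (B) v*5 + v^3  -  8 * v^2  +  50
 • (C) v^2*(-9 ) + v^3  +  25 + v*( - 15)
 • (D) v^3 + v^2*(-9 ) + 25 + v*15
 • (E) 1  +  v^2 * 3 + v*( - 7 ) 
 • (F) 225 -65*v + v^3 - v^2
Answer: D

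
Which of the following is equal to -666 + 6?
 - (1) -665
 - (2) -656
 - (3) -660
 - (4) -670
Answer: 3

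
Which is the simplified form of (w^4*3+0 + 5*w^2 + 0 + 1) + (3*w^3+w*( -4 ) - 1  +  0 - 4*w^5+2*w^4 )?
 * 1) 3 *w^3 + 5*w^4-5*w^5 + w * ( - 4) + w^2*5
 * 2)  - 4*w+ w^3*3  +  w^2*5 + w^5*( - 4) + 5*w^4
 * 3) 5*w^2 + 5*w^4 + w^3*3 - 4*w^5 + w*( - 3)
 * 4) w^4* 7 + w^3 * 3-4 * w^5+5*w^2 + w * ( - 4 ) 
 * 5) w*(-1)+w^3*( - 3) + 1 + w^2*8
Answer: 2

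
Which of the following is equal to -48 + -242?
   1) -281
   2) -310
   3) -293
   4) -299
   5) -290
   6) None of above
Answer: 5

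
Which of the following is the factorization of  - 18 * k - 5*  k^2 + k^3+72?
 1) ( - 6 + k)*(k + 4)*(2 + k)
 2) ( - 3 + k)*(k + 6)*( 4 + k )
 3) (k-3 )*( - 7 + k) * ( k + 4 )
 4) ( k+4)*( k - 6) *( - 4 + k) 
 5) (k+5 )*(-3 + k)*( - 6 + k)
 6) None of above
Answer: 6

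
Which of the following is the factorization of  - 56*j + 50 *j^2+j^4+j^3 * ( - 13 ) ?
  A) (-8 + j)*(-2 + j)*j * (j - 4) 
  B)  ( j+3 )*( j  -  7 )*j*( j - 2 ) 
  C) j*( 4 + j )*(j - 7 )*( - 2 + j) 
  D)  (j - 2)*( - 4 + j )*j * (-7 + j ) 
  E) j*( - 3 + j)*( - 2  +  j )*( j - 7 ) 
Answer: D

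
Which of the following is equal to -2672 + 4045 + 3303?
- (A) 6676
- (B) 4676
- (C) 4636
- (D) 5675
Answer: B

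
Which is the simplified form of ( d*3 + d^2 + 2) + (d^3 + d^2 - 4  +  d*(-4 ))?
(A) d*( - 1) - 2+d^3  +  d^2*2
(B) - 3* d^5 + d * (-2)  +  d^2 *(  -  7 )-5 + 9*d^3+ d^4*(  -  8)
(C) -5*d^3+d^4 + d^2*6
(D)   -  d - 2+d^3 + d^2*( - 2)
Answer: A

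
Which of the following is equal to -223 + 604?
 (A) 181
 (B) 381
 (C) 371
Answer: B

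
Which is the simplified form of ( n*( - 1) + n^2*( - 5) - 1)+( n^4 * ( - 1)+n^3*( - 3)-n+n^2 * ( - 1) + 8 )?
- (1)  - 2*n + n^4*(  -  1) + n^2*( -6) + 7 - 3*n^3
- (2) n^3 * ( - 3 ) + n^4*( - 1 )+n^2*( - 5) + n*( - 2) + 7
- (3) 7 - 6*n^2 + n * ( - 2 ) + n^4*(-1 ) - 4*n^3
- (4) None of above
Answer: 1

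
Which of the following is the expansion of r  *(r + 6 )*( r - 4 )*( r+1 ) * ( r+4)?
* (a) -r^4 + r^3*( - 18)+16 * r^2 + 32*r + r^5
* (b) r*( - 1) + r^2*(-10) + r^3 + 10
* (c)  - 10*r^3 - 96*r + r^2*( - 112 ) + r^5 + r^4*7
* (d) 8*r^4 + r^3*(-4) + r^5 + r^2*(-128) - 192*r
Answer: c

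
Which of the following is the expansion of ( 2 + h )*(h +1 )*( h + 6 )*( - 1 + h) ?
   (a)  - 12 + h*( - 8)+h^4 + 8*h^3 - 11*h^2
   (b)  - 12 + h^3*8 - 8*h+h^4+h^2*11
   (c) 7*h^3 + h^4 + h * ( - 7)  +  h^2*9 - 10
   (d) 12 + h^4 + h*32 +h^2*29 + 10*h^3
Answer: b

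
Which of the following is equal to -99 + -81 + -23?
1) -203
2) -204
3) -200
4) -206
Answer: 1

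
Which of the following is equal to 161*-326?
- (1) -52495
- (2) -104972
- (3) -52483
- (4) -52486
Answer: 4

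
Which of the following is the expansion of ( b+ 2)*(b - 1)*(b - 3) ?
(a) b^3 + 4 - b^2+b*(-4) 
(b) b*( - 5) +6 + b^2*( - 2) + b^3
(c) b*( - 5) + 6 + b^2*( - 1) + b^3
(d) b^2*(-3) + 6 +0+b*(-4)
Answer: b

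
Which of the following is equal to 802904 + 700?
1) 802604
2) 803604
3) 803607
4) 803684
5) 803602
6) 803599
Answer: 2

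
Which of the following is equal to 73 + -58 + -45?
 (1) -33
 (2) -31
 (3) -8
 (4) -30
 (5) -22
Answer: 4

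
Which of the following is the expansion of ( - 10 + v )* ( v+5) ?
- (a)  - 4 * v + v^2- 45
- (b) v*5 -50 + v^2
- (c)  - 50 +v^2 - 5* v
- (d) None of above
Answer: c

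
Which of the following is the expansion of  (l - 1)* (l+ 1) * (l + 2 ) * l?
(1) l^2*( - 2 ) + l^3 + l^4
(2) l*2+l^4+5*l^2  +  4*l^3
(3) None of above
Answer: 3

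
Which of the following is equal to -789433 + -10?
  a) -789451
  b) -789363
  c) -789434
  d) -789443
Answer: d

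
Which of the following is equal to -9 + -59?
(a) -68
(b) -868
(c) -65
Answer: a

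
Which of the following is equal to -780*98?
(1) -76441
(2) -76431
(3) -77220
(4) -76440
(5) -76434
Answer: 4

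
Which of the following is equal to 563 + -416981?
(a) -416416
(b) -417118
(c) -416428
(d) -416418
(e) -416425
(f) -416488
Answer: d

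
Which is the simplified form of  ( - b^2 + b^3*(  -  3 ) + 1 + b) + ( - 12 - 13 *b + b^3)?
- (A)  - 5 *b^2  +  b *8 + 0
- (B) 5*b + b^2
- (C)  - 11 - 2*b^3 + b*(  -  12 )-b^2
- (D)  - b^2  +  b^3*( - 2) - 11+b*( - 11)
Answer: C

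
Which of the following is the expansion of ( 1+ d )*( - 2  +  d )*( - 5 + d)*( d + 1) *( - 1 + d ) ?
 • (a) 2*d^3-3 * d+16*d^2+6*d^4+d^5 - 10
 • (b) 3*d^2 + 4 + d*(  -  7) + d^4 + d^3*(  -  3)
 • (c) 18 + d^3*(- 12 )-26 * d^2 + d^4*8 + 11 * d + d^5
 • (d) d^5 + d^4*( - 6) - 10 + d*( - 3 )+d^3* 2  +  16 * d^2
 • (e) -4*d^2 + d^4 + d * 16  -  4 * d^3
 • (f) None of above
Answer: d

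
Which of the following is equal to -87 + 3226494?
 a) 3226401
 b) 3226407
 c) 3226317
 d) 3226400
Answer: b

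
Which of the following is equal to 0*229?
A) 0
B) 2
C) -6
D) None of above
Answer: A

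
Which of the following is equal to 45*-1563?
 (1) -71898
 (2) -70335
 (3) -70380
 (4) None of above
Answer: 2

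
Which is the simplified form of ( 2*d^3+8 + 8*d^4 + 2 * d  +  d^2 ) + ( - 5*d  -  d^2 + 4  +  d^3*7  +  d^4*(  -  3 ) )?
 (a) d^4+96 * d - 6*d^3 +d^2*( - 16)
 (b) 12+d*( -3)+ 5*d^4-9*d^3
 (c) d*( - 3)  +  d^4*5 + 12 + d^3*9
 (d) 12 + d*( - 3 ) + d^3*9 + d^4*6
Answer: c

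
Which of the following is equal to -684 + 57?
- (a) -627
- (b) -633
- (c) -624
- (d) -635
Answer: a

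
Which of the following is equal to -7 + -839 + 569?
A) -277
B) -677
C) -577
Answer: A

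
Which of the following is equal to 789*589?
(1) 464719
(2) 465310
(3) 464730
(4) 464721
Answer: 4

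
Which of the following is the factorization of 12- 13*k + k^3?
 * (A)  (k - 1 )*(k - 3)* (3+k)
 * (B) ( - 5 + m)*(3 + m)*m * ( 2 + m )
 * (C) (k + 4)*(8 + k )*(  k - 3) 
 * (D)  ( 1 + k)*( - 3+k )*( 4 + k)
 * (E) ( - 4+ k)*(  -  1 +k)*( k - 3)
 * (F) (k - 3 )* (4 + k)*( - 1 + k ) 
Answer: F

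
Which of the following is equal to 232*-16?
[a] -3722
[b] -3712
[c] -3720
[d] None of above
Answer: b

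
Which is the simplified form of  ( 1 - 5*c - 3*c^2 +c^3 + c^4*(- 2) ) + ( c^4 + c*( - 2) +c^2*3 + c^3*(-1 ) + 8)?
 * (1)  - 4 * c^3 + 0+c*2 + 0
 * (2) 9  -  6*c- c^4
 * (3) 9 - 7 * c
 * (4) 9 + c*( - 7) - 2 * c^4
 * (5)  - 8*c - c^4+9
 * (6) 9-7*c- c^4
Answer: 6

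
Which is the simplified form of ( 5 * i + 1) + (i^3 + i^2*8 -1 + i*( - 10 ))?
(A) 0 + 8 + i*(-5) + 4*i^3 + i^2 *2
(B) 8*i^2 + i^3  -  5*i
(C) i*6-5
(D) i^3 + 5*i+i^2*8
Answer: B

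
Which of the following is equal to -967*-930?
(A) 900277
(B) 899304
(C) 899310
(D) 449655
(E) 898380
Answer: C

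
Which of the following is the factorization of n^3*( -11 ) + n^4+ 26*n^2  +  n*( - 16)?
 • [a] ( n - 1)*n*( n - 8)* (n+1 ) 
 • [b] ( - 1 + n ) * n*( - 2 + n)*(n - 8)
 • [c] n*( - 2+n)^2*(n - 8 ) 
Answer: b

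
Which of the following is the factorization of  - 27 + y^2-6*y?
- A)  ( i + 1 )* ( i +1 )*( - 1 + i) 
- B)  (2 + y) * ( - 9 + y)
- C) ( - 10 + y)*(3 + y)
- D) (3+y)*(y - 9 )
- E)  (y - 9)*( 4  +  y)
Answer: D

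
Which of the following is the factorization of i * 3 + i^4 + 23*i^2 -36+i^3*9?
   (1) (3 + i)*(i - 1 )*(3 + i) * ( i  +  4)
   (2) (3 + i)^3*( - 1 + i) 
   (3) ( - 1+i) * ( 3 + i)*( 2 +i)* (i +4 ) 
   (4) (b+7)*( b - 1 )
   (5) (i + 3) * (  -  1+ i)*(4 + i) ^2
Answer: 1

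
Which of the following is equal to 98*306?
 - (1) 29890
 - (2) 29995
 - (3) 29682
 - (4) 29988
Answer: 4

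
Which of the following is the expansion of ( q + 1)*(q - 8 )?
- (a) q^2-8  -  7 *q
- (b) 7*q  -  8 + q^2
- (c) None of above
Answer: a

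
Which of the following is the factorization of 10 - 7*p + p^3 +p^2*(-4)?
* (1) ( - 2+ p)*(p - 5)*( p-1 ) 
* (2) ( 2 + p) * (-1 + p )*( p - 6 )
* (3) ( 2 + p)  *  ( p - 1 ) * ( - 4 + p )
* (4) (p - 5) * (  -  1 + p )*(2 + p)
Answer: 4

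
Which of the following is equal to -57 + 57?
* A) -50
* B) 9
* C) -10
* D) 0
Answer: D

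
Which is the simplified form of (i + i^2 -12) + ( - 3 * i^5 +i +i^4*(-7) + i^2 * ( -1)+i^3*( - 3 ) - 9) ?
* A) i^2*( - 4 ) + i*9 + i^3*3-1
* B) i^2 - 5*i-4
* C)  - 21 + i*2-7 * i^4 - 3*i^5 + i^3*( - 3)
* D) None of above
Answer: C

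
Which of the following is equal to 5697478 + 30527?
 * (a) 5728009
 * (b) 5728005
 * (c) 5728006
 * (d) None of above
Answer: b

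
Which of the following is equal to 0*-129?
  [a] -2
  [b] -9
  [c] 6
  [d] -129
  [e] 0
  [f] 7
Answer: e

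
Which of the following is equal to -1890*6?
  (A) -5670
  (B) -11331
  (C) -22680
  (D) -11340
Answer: D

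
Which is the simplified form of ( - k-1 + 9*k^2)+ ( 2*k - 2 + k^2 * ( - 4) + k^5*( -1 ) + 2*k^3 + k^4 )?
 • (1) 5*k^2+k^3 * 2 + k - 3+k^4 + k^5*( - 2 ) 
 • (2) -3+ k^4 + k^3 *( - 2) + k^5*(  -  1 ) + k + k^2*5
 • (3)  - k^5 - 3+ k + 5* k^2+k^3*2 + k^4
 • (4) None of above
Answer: 3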